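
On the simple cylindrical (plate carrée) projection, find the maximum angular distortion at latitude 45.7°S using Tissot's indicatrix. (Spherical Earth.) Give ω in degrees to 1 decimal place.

20.5°

For the equirectangular projection with φ₀ = 0 (plate carrée), h = 1 along meridians and k = sec φ along parallels.
At 45.7°: h = 1.000, k = 1.432; principal scales a = 1.432, b = 1.000.
sin(ω/2) = (a − b)/(a + b) = 0.4318/2.432 = 0.1776, so ω = 2 arcsin(0.1776) ≈ 20.5°.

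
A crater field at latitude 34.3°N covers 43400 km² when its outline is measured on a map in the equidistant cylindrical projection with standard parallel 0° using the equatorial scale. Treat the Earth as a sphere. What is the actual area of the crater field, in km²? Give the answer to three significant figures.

Plate carrée maps x = Rλ, y = Rφ. The meridian scale is h = 1 and the parallel scale is k = 1/cos φ = sec φ.
Areal scale = h·k = 1 × sec φ; at 34.3°, h = 1.000, k = 1.211, so h·k = 1.211.
True area = apparent / (areal scale) = 43400 / 1.211 ≈ 35900 km².

35900 km²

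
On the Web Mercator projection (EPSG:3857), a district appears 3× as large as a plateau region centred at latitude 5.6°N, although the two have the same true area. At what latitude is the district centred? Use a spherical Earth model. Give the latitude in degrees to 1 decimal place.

54.9°

On Mercator, (apparent₁)/(apparent₂) = sec²φ₁ / sec²φ₂ when true areas are equal.
cos²φ₂ / cos²φ₁ = 3  ⇒  cos φ₁ = cos 5.6° / √3 = 0.9952/1.732 = 0.5746.
φ₁ = arccos(0.5746) ≈ 54.9°.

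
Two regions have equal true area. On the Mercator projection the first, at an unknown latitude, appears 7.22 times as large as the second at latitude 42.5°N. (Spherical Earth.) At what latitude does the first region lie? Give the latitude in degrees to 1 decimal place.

74.1°

Mercator areal scale is sec²φ, so apparent-area ratio = sec²φ₁ / sec²φ₂ = cos²φ₂ / cos²φ₁.
cos²φ₂ / cos²φ₁ = 7.22  ⇒  cos φ₁ = cos 42.5° / √7.22 = 0.7373/2.687 = 0.2744.
φ₁ = arccos(0.2744) ≈ 74.1°.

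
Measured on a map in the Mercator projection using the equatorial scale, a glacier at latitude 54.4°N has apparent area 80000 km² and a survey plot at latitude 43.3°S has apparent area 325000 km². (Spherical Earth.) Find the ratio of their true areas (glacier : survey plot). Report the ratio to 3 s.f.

0.157

Mercator's areal exaggeration is sec²φ; hence true area = (apparent area) · cos²φ.
True area of glacier: 80000 × cos²(54.4°) = 80000 × 0.3389 = 27110 km².
True area of survey plot: 325000 × cos²(43.3°) = 325000 × 0.5297 = 172100 km².
Ratio = 27110 / 172100 ≈ 0.157.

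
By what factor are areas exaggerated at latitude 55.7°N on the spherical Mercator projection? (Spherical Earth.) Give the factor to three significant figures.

3.15

For Mercator, h = k = sec φ (a conformal cylindrical projection has a single point scale, 1/cos φ).
Areal scale = k² = sec²φ = 1/cos²(55.7°) = 1/0.5635² = 3.149.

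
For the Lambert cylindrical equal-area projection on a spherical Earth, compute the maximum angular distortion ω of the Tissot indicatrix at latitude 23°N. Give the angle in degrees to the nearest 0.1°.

The Lambert cylindrical equal-area projection is the cylindrical equal-area projection with its standard parallel at the equator (φ₀ = 0). A cylindrical equal-area projection with standard parallel φ₀ has meridian scale h = cos φ / cos φ₀ and parallel scale k = cos φ₀ / cos φ (so areas are preserved, h·k = 1).
At 23°: h = 0.9205, k = 1.086; principal scales a = 1.086, b = 0.9205.
sin(ω/2) = (a − b)/(a + b) = 0.1659/2.007 = 0.08264, so ω = 2 arcsin(0.08264) ≈ 9.5°.

9.5°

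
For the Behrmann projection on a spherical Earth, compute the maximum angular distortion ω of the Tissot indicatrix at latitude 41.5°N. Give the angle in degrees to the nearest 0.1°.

16.6°

Behrmann is a cylindrical equal-area projection with standard parallels at ±30°. For cylindrical equal-area with standard parallel φ₀, h = cos φ / cos φ₀ and k = cos φ₀ / cos φ, so h·k = 1.
At 41.5°: h = 0.8648, k = 1.156; principal scales a = 1.156, b = 0.8648.
sin(ω/2) = (a − b)/(a + b) = 0.2915/2.021 = 0.1442, so ω = 2 arcsin(0.1442) ≈ 16.6°.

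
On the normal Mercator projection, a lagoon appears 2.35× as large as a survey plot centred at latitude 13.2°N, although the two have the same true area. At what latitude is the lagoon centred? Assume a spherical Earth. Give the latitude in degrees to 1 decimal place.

On Mercator, (apparent₁)/(apparent₂) = sec²φ₁ / sec²φ₂ when true areas are equal.
cos²φ₂ / cos²φ₁ = 2.35  ⇒  cos φ₁ = cos 13.2° / √2.35 = 0.9736/1.533 = 0.6351.
φ₁ = arccos(0.6351) ≈ 50.6°.

50.6°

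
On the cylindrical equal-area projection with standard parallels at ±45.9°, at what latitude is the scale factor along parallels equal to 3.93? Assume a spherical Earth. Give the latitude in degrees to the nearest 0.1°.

79.8°

A cylindrical equal-area projection with standard parallel φ₀ has meridian scale h = cos φ / cos φ₀ and parallel scale k = cos φ₀ / cos φ (so areas are preserved, h·k = 1).
k = cos φ₀ / cos φ = 3.93  ⇒  cos φ = cos 45.9° / 3.93 = 0.1771.
φ = arccos(0.1771) ≈ 79.8°.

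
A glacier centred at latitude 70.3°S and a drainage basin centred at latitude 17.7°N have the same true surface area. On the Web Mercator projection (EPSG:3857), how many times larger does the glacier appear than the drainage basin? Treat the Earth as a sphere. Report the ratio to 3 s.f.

7.99

On Mercator, area is exaggerated by sec²φ = 1/cos²φ.
At 70.3°: sec²(70.3°) = 1/0.3371² = 8.800.
At 17.7°: sec²(17.7°) = 1/0.9527² = 1.102.
Ratio = 8.800/1.102 = cos²(17.7°)/cos²(70.3°) ≈ 7.99.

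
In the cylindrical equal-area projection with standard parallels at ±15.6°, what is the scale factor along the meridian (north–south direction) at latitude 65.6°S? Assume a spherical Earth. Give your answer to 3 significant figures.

0.429

For cylindrical equal-area with standard parallel φ₀, h = cos φ / cos φ₀ and k = cos φ₀ / cos φ, so h·k = 1.
h = cos 65.6° / cos 15.6° = 0.4131/0.9632 = 0.4289.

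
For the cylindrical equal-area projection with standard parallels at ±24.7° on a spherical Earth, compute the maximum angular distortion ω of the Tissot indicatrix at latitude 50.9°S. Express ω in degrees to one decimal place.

A cylindrical equal-area projection with standard parallel φ₀ has meridian scale h = cos φ / cos φ₀ and parallel scale k = cos φ₀ / cos φ (so areas are preserved, h·k = 1).
At 50.9°: h = 0.6942, k = 1.441; principal scales a = 1.441, b = 0.6942.
sin(ω/2) = (a − b)/(a + b) = 0.7463/2.135 = 0.3496, so ω = 2 arcsin(0.3496) ≈ 40.9°.

40.9°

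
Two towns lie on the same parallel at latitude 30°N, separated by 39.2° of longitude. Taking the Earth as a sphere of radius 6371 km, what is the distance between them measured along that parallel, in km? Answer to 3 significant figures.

Arc length along a parallel = R cos φ · Δλ (with Δλ in radians).
= 6371 × cos 30° × (39.2° × π/180) = 6371 × 0.8660 × 0.6842 ≈ 3770 km.

3770 km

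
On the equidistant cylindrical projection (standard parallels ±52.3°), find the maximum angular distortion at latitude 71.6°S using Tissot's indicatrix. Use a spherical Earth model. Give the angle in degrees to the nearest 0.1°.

37.2°

With standard parallel φ₀ = 52.3°, the equirectangular projection gives x = Rλ cos φ₀, y = Rφ, so h = 1 and k = cos 52.3° / cos φ.
At 71.6°: h = 1.000, k = 1.937; principal scales a = 1.937, b = 1.000.
sin(ω/2) = (a − b)/(a + b) = 0.9374/2.937 = 0.3191, so ω = 2 arcsin(0.3191) ≈ 37.2°.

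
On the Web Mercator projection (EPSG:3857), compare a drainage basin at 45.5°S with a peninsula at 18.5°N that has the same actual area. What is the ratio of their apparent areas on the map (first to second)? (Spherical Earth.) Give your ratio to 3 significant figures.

1.83

Mercator is conformal with k = sec φ, so areal scale = k² = sec²φ.
At 45.5°: sec²(45.5°) = 1/0.7009² = 2.036.
At 18.5°: sec²(18.5°) = 1/0.9483² = 1.112.
Ratio = 2.036/1.112 = cos²(18.5°)/cos²(45.5°) ≈ 1.83.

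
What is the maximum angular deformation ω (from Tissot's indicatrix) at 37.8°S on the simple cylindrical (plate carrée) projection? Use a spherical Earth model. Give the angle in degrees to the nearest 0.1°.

13.5°

Plate carrée maps x = Rλ, y = Rφ. The meridian scale is h = 1 and the parallel scale is k = 1/cos φ = sec φ.
At 37.8°: h = 1.000, k = 1.266; principal scales a = 1.266, b = 1.000.
sin(ω/2) = (a − b)/(a + b) = 0.2656/2.266 = 0.1172, so ω = 2 arcsin(0.1172) ≈ 13.5°.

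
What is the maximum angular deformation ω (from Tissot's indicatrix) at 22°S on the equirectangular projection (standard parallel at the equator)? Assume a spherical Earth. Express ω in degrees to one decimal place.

4.3°

For the equirectangular projection with φ₀ = 0 (plate carrée), h = 1 along meridians and k = sec φ along parallels.
At 22°: h = 1.000, k = 1.079; principal scales a = 1.079, b = 1.000.
sin(ω/2) = (a − b)/(a + b) = 0.07853/2.079 = 0.03778, so ω = 2 arcsin(0.03778) ≈ 4.3°.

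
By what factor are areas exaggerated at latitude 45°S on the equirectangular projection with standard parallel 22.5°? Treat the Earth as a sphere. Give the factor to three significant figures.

In the equirectangular projection with standard parallel φ₀ = 22.5° (x = Rλ cos φ₀, y = Rφ), meridians are true-scale (h = 1) and the parallel scale is k = cos φ₀ / cos φ.
Areal scale = h·k = 1 × cos φ₀ / cos φ; at 45°, h = 1.000, k = 1.307, so h·k = 1.307.

1.31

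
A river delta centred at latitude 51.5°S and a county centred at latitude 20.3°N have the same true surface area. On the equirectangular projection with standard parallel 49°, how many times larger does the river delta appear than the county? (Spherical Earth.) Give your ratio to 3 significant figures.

1.51

In the equirectangular projection with standard parallel φ₀ = 49° (x = Rλ cos φ₀, y = Rφ), meridians are true-scale (h = 1) and the parallel scale is k = cos φ₀ / cos φ.
Areal scale at 51.5°: h·k = 1.000 × 1.054 = 1.054.
Areal scale at 20.3°: h·k = 1.000 × 0.6995 = 0.6995.
Ratio = 1.054/0.6995 ≈ 1.51.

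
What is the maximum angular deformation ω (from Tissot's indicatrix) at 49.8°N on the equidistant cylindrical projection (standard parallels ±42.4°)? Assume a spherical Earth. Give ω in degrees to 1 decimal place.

The equidistant cylindrical projection with φ₀ = 42.4° has h = 1 (meridians true) and k = cos φ₀ / cos φ along parallels.
At 49.8°: h = 1.000, k = 1.144; principal scales a = 1.144, b = 1.000.
sin(ω/2) = (a − b)/(a + b) = 0.1441/2.144 = 0.06720, so ω = 2 arcsin(0.06720) ≈ 7.7°.

7.7°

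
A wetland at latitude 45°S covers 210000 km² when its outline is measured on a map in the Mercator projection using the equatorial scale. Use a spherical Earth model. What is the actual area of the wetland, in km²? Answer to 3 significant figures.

105000 km²

Mercator is conformal, so the point scale is isotropic: h = k = sec φ = 1/cos φ.
Areal scale = k² = sec²φ = 1/cos²(45°) = 1/0.7071² = 2.000.
True area = apparent / (areal scale) = 210000 / 2.000 ≈ 105000 km².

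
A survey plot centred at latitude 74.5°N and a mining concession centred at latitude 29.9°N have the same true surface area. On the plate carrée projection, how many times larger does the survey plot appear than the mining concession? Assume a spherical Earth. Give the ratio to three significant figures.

3.24

For the equirectangular projection with φ₀ = 0 (plate carrée), h = 1 along meridians and k = sec φ along parallels.
Areal scale at 74.5°: h·k = 1.000 × 3.742 = 3.742.
Areal scale at 29.9°: h·k = 1.000 × 1.154 = 1.154.
Ratio = 3.742/1.154 ≈ 3.24.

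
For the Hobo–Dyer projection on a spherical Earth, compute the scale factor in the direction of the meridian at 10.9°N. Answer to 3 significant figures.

The Hobo–Dyer projection is cylindrical equal-area with φ₀ = 37.5°. A cylindrical equal-area projection with standard parallel φ₀ has meridian scale h = cos φ / cos φ₀ and parallel scale k = cos φ₀ / cos φ (so areas are preserved, h·k = 1).
h = cos 10.9° / cos 37.5° = 0.9820/0.7934 = 1.238.

1.24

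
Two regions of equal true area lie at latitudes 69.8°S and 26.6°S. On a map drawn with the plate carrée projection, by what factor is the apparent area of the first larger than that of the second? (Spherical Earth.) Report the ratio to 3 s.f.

In the plate carrée (x = Rλ, y = Rφ), meridians are true-scale (h = 1) and parallels are stretched by k = sec φ.
Areal scale at 69.8°: h·k = 1.000 × 2.896 = 2.896.
Areal scale at 26.6°: h·k = 1.000 × 1.118 = 1.118.
Ratio = 2.896/1.118 ≈ 2.59.

2.59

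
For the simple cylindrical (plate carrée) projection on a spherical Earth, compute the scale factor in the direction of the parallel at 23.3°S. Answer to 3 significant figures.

1.09

Plate carrée maps x = Rλ, y = Rφ. The meridian scale is h = 1 and the parallel scale is k = 1/cos φ = sec φ.
k = 1/cos 23.3° = 1/0.9184 = 1.089.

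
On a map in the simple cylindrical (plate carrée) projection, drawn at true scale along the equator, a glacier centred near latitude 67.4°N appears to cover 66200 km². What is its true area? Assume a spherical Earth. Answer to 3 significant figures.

In the plate carrée (x = Rλ, y = Rφ), meridians are true-scale (h = 1) and parallels are stretched by k = sec φ.
Areal scale = h·k = 1 × sec φ; at 67.4°, h = 1.000, k = 2.602, so h·k = 2.602.
True area = apparent / (areal scale) = 66200 / 2.602 ≈ 25400 km².

25400 km²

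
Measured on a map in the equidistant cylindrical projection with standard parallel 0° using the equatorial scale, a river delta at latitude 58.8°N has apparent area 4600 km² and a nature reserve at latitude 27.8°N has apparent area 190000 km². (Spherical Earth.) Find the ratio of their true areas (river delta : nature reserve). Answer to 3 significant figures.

Plate carrée has h = 1 and k = sec φ, giving areal scale sec φ; true area = (apparent area) · cos φ.
True area of river delta: 4600 × cos(58.8°) = 4600 × 0.5180 = 2383 km².
True area of nature reserve: 190000 × cos(27.8°) = 190000 × 0.8846 = 168100 km².
Ratio = 2383 / 168100 ≈ 0.0142.

0.0142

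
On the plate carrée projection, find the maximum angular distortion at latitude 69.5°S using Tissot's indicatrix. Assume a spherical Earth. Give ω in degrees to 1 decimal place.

In the plate carrée (x = Rλ, y = Rφ), meridians are true-scale (h = 1) and parallels are stretched by k = sec φ.
At 69.5°: h = 1.000, k = 2.855; principal scales a = 2.855, b = 1.000.
sin(ω/2) = (a − b)/(a + b) = 1.855/3.855 = 0.4813, so ω = 2 arcsin(0.4813) ≈ 57.5°.

57.5°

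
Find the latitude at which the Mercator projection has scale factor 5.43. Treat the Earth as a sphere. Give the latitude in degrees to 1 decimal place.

79.4°

Mercator scale is k = sec φ = 1/cos φ.
1/cos φ = 5.43  ⇒  cos φ = 0.1842  ⇒  φ = arccos(0.1842) ≈ 79.4°.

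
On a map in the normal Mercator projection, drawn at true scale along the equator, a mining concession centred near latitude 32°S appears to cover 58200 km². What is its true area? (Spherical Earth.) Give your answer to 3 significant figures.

Mercator is conformal, so the point scale is isotropic: h = k = sec φ = 1/cos φ.
Areal scale = k² = sec²φ = 1/cos²(32°) = 1/0.8480² = 1.390.
True area = apparent / (areal scale) = 58200 / 1.390 ≈ 41900 km².

41900 km²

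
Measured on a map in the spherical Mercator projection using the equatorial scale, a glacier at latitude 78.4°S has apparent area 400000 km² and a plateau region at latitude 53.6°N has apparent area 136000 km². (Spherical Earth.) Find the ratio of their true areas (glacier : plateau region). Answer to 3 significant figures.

On Mercator the areal scale is sec²φ, so true area = apparent × cos²φ.
True area of glacier: 400000 × cos²(78.4°) = 400000 × 0.04043 = 16170 km².
True area of plateau region: 136000 × cos²(53.6°) = 136000 × 0.3521 = 47890 km².
Ratio = 16170 / 47890 ≈ 0.338.

0.338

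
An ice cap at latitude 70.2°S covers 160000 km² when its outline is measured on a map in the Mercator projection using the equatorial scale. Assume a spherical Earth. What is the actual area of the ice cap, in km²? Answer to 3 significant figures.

The Mercator projection is conformal; its linear scale factor is the same in every direction and equals sec φ = 1/cos φ.
Areal scale = k² = sec²φ = 1/cos²(70.2°) = 1/0.3387² = 8.715.
True area = apparent / (areal scale) = 160000 / 8.715 ≈ 18400 km².

18400 km²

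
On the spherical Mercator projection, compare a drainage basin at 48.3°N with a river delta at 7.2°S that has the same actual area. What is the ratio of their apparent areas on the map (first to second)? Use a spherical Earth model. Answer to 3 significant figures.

Mercator areal scale is sec²φ.
At 48.3°: sec²(48.3°) = 1/0.6652² = 2.260.
At 7.2°: sec²(7.2°) = 1/0.9921² = 1.016.
Ratio = 2.260/1.016 = cos²(7.2°)/cos²(48.3°) ≈ 2.22.

2.22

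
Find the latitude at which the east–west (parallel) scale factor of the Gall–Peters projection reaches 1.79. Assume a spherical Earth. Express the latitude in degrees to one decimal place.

66.7°

Gall–Peters is a cylindrical equal-area projection with standard parallels at ±45°. For cylindrical equal-area with standard parallel φ₀, h = cos φ / cos φ₀ and k = cos φ₀ / cos φ, so h·k = 1.
k = cos φ₀ / cos φ = 1.79  ⇒  cos φ = cos 45° / 1.79 = 0.3950.
φ = arccos(0.3950) ≈ 66.7°.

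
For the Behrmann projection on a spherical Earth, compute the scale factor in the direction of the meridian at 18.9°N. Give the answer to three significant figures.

Behrmann is a cylindrical equal-area projection with standard parallels at ±30°. Cylindrical equal-area (φ₀ = 30°): h = cos φ / cos 30° along meridians, k = cos 30° / cos φ along parallels; h·k = 1.
h = cos 18.9° / cos 30° = 0.9461/0.8660 = 1.092.

1.09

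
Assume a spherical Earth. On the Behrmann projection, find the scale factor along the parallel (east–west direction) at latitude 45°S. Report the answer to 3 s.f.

The Behrmann projection is cylindrical equal-area with φ₀ = 30°. For cylindrical equal-area with standard parallel φ₀, h = cos φ / cos φ₀ and k = cos φ₀ / cos φ, so h·k = 1.
k = cos 30° / cos 45° = 0.8660/0.7071 = 1.225.

1.22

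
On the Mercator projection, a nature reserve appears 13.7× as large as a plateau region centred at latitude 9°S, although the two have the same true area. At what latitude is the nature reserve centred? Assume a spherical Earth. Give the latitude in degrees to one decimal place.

On Mercator, (apparent₁)/(apparent₂) = sec²φ₁ / sec²φ₂ when true areas are equal.
cos²φ₂ / cos²φ₁ = 13.7  ⇒  cos φ₁ = cos 9° / √13.7 = 0.9877/3.701 = 0.2668.
φ₁ = arccos(0.2668) ≈ 74.5°.

74.5°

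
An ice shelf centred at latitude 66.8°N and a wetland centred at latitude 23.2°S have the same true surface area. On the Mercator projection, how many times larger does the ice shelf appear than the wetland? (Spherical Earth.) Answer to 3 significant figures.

5.44

On Mercator, area is exaggerated by sec²φ = 1/cos²φ.
At 66.8°: sec²(66.8°) = 1/0.3939² = 6.444.
At 23.2°: sec²(23.2°) = 1/0.9191² = 1.184.
Ratio = 6.444/1.184 = cos²(23.2°)/cos²(66.8°) ≈ 5.44.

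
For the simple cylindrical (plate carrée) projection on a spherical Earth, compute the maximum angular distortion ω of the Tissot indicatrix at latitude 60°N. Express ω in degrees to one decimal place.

Plate carrée maps x = Rλ, y = Rφ. The meridian scale is h = 1 and the parallel scale is k = 1/cos φ = sec φ.
At 60°: h = 1.000, k = 2.000; principal scales a = 2.000, b = 1.000.
sin(ω/2) = (a − b)/(a + b) = 1.0000/3.000 = 0.3333, so ω = 2 arcsin(0.3333) ≈ 38.9°.

38.9°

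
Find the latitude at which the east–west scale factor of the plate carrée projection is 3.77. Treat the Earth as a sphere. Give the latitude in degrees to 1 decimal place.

74.6°

Plate carrée: h = 1, k = sec φ along parallels.
sec φ = 3.77  ⇒  cos φ = 0.2653  ⇒  φ ≈ 74.6°.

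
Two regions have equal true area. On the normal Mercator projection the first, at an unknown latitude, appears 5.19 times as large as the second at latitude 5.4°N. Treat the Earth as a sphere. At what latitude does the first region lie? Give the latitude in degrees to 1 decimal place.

64.1°

Mercator areal scale is sec²φ, so apparent-area ratio = sec²φ₁ / sec²φ₂ = cos²φ₂ / cos²φ₁.
cos²φ₂ / cos²φ₁ = 5.19  ⇒  cos φ₁ = cos 5.4° / √5.19 = 0.9956/2.278 = 0.4370.
φ₁ = arccos(0.4370) ≈ 64.1°.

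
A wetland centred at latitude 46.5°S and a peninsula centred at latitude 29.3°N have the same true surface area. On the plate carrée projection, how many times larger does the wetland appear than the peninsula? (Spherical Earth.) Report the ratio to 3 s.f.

1.27

For the equirectangular projection with φ₀ = 0 (plate carrée), h = 1 along meridians and k = sec φ along parallels.
Areal scale at 46.5°: h·k = 1.000 × 1.453 = 1.453.
Areal scale at 29.3°: h·k = 1.000 × 1.147 = 1.147.
Ratio = 1.453/1.147 ≈ 1.27.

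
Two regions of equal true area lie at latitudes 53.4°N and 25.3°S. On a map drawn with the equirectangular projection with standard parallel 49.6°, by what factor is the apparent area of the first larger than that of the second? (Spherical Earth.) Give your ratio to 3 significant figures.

In the equirectangular projection with standard parallel φ₀ = 49.6° (x = Rλ cos φ₀, y = Rφ), meridians are true-scale (h = 1) and the parallel scale is k = cos φ₀ / cos φ.
Areal scale at 53.4°: h·k = 1.000 × 1.087 = 1.087.
Areal scale at 25.3°: h·k = 1.000 × 0.7169 = 0.7169.
Ratio = 1.087/0.7169 ≈ 1.52.

1.52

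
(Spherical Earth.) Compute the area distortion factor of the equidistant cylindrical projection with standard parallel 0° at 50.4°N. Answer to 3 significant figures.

1.57

Plate carrée maps x = Rλ, y = Rφ. The meridian scale is h = 1 and the parallel scale is k = 1/cos φ = sec φ.
Areal scale = h·k = 1 × sec φ; at 50.4°, h = 1.000, k = 1.569, so h·k = 1.569.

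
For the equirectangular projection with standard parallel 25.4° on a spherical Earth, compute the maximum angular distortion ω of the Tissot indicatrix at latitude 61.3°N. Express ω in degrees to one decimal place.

With standard parallel φ₀ = 25.4°, the equirectangular projection gives x = Rλ cos φ₀, y = Rφ, so h = 1 and k = cos 25.4° / cos φ.
At 61.3°: h = 1.000, k = 1.881; principal scales a = 1.881, b = 1.000.
sin(ω/2) = (a − b)/(a + b) = 0.8811/2.881 = 0.3058, so ω = 2 arcsin(0.3058) ≈ 35.6°.

35.6°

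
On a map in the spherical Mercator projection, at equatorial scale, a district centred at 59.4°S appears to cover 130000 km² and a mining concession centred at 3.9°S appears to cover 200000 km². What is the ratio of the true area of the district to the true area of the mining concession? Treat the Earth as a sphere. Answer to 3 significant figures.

0.169

Since Mercator area scale is 1/cos²φ, the true area equals the apparent area multiplied by cos²φ.
True area of district: 130000 × cos²(59.4°) = 130000 × 0.2591 = 33690 km².
True area of mining concession: 200000 × cos²(3.9°) = 200000 × 0.9954 = 199100 km².
Ratio = 33690 / 199100 ≈ 0.169.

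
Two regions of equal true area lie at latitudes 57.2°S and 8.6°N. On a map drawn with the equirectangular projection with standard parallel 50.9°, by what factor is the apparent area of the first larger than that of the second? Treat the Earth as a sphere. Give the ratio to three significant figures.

1.83

The equidistant cylindrical projection with φ₀ = 50.9° has h = 1 (meridians true) and k = cos φ₀ / cos φ along parallels.
Areal scale at 57.2°: h·k = 1.000 × 1.164 = 1.164.
Areal scale at 8.6°: h·k = 1.000 × 0.6378 = 0.6378.
Ratio = 1.164/0.6378 ≈ 1.83.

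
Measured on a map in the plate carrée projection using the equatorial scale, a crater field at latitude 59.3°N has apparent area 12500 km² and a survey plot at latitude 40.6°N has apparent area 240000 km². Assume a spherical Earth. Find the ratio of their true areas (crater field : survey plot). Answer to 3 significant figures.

Plate carrée has h = 1 and k = sec φ, giving areal scale sec φ; true area = (apparent area) · cos φ.
True area of crater field: 12500 × cos(59.3°) = 12500 × 0.5105 = 6382 km².
True area of survey plot: 240000 × cos(40.6°) = 240000 × 0.7593 = 182200 km².
Ratio = 6382 / 182200 ≈ 0.0350.

0.0350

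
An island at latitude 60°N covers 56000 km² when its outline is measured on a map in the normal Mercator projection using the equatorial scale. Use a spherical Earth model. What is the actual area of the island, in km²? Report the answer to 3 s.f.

14000 km²

The Mercator projection is conformal; its linear scale factor is the same in every direction and equals sec φ = 1/cos φ.
Areal scale = k² = sec²φ = 1/cos²(60°) = 1/0.5000² = 4.000.
True area = apparent / (areal scale) = 56000 / 4.000 ≈ 14000 km².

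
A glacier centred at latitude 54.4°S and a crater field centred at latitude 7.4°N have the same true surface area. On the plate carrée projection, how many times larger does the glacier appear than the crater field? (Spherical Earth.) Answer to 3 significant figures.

Plate carrée maps x = Rλ, y = Rφ. The meridian scale is h = 1 and the parallel scale is k = 1/cos φ = sec φ.
Areal scale at 54.4°: h·k = 1.000 × 1.718 = 1.718.
Areal scale at 7.4°: h·k = 1.000 × 1.008 = 1.008.
Ratio = 1.718/1.008 ≈ 1.70.

1.70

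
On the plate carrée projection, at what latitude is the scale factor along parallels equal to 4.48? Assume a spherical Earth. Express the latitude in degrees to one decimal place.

Plate carrée: h = 1, k = sec φ along parallels.
sec φ = 4.48  ⇒  cos φ = 0.2232  ⇒  φ ≈ 77.1°.

77.1°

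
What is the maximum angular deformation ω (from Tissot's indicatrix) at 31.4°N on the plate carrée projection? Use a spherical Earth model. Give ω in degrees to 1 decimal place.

9.1°

For the equirectangular projection with φ₀ = 0 (plate carrée), h = 1 along meridians and k = sec φ along parallels.
At 31.4°: h = 1.000, k = 1.172; principal scales a = 1.172, b = 1.000.
sin(ω/2) = (a − b)/(a + b) = 0.1716/2.172 = 0.07901, so ω = 2 arcsin(0.07901) ≈ 9.1°.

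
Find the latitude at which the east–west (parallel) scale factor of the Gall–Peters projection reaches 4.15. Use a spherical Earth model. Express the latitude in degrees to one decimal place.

80.2°

Gall–Peters is a cylindrical equal-area projection with standard parallels at ±45°. For cylindrical equal-area with standard parallel φ₀, h = cos φ / cos φ₀ and k = cos φ₀ / cos φ, so h·k = 1.
k = cos φ₀ / cos φ = 4.15  ⇒  cos φ = cos 45° / 4.15 = 0.1704.
φ = arccos(0.1704) ≈ 80.2°.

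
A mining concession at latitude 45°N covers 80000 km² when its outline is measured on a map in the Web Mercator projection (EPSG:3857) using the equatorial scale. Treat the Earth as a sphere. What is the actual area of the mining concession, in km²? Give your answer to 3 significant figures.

The Mercator projection is conformal; its linear scale factor is the same in every direction and equals sec φ = 1/cos φ.
Areal scale = k² = sec²φ = 1/cos²(45°) = 1/0.7071² = 2.000.
True area = apparent / (areal scale) = 80000 / 2.000 ≈ 40000 km².

40000 km²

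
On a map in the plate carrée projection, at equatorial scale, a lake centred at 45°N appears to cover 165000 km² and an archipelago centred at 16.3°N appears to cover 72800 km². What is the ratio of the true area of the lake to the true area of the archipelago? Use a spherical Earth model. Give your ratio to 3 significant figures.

1.67

On the plate carrée, areal scale = h·k = 1 × sec φ, so true area = apparent × cos φ.
True area of lake: 165000 × cos(45°) = 165000 × 0.7071 = 116700 km².
True area of archipelago: 72800 × cos(16.3°) = 72800 × 0.9598 = 69870 km².
Ratio = 116700 / 69870 ≈ 1.67.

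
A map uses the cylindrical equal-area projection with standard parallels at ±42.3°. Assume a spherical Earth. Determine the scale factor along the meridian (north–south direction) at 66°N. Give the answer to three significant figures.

0.550

For cylindrical equal-area with standard parallel φ₀, h = cos φ / cos φ₀ and k = cos φ₀ / cos φ, so h·k = 1.
h = cos 66° / cos 42.3° = 0.4067/0.7396 = 0.5499.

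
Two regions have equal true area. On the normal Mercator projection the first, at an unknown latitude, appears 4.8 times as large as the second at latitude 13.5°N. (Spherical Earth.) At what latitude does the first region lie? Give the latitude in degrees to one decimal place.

63.7°

On Mercator, (apparent₁)/(apparent₂) = sec²φ₁ / sec²φ₂ when true areas are equal.
cos²φ₂ / cos²φ₁ = 4.8  ⇒  cos φ₁ = cos 13.5° / √4.8 = 0.9724/2.191 = 0.4438.
φ₁ = arccos(0.4438) ≈ 63.7°.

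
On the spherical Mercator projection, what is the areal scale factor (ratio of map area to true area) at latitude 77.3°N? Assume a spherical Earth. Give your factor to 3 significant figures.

For Mercator, h = k = sec φ (a conformal cylindrical projection has a single point scale, 1/cos φ).
Areal scale = k² = sec²φ = 1/cos²(77.3°) = 1/0.2198² = 20.69.

20.7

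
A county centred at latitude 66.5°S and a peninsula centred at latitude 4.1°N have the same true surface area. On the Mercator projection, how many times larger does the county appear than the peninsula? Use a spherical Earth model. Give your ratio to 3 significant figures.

6.26

On Mercator, area is exaggerated by sec²φ = 1/cos²φ.
At 66.5°: sec²(66.5°) = 1/0.3987² = 6.289.
At 4.1°: sec²(4.1°) = 1/0.9974² = 1.005.
Ratio = 6.289/1.005 = cos²(4.1°)/cos²(66.5°) ≈ 6.26.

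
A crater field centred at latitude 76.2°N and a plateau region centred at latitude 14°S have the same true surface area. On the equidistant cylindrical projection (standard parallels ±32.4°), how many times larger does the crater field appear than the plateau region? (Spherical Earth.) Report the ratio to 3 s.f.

With standard parallel φ₀ = 32.4°, the equirectangular projection gives x = Rλ cos φ₀, y = Rφ, so h = 1 and k = cos 32.4° / cos φ.
Areal scale at 76.2°: h·k = 1.000 × 3.540 = 3.540.
Areal scale at 14°: h·k = 1.000 × 0.8702 = 0.8702.
Ratio = 3.540/0.8702 ≈ 4.07.

4.07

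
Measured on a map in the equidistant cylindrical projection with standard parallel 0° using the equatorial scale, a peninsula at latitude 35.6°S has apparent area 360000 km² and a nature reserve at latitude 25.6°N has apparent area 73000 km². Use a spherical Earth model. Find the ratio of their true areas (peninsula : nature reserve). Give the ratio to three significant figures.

Plate carrée has h = 1 and k = sec φ, giving areal scale sec φ; true area = (apparent area) · cos φ.
True area of peninsula: 360000 × cos(35.6°) = 360000 × 0.8131 = 292700 km².
True area of nature reserve: 73000 × cos(25.6°) = 73000 × 0.9018 = 65830 km².
Ratio = 292700 / 65830 ≈ 4.45.

4.45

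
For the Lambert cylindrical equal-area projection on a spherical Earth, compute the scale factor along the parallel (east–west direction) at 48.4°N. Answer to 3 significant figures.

1.51

The Lambert cylindrical equal-area projection is the cylindrical equal-area projection with its standard parallel at the equator (φ₀ = 0). A cylindrical equal-area projection with standard parallel φ₀ has meridian scale h = cos φ / cos φ₀ and parallel scale k = cos φ₀ / cos φ (so areas are preserved, h·k = 1).
k = cos 0° / cos 48.4° = 1.000/0.6639 = 1.506.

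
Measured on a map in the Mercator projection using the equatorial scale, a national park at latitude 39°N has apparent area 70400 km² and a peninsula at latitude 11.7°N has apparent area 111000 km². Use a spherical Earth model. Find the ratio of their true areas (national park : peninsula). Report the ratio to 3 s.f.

0.399

Since Mercator area scale is 1/cos²φ, the true area equals the apparent area multiplied by cos²φ.
True area of national park: 70400 × cos²(39°) = 70400 × 0.6040 = 42520 km².
True area of peninsula: 111000 × cos²(11.7°) = 111000 × 0.9589 = 106400 km².
Ratio = 42520 / 106400 ≈ 0.399.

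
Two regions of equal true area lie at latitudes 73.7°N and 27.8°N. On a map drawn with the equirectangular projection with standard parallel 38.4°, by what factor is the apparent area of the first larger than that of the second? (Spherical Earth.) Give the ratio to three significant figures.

3.15

The equidistant cylindrical projection with φ₀ = 38.4° has h = 1 (meridians true) and k = cos φ₀ / cos φ along parallels.
Areal scale at 73.7°: h·k = 1.000 × 2.792 = 2.792.
Areal scale at 27.8°: h·k = 1.000 × 0.8859 = 0.8859.
Ratio = 2.792/0.8859 ≈ 3.15.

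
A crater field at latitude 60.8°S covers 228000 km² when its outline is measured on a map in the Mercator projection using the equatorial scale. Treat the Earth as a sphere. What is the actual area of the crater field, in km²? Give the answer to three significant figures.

The Mercator projection is conformal; its linear scale factor is the same in every direction and equals sec φ = 1/cos φ.
Areal scale = k² = sec²φ = 1/cos²(60.8°) = 1/0.4879² = 4.202.
True area = apparent / (areal scale) = 228000 / 4.202 ≈ 54300 km².

54300 km²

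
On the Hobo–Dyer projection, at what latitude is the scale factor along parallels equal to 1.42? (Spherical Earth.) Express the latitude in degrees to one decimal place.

56.0°

The Hobo–Dyer projection is cylindrical equal-area with φ₀ = 37.5°. A cylindrical equal-area projection with standard parallel φ₀ has meridian scale h = cos φ / cos φ₀ and parallel scale k = cos φ₀ / cos φ (so areas are preserved, h·k = 1).
k = cos φ₀ / cos φ = 1.42  ⇒  cos φ = cos 37.5° / 1.42 = 0.5587.
φ = arccos(0.5587) ≈ 56.0°.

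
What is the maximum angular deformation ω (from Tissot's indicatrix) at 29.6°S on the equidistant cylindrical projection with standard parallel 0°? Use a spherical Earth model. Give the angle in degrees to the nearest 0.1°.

8.0°

In the plate carrée (x = Rλ, y = Rφ), meridians are true-scale (h = 1) and parallels are stretched by k = sec φ.
At 29.6°: h = 1.000, k = 1.150; principal scales a = 1.150, b = 1.000.
sin(ω/2) = (a − b)/(a + b) = 0.1501/2.150 = 0.06981, so ω = 2 arcsin(0.06981) ≈ 8.0°.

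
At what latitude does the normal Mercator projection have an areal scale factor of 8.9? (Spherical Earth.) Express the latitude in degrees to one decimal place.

Mercator areal scale is sec²φ.
sec²φ = 8.9  ⇒  cos²φ = 0.1124  ⇒  cos φ = 0.3352.
φ = arccos(0.3352) ≈ 70.4°.

70.4°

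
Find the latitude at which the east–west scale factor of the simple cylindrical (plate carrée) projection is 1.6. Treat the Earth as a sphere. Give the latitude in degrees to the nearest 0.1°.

51.3°

Plate carrée: h = 1, k = sec φ along parallels.
sec φ = 1.6  ⇒  cos φ = 0.6250  ⇒  φ ≈ 51.3°.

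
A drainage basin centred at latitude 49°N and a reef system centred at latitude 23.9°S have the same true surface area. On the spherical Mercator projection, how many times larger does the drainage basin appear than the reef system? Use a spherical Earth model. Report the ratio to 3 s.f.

On Mercator, area is exaggerated by sec²φ = 1/cos²φ.
At 49°: sec²(49°) = 1/0.6561² = 2.323.
At 23.9°: sec²(23.9°) = 1/0.9143² = 1.196.
Ratio = 2.323/1.196 = cos²(23.9°)/cos²(49°) ≈ 1.94.

1.94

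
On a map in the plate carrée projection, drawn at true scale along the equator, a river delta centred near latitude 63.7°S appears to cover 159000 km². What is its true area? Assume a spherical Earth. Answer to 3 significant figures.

70400 km²

For the equirectangular projection with φ₀ = 0 (plate carrée), h = 1 along meridians and k = sec φ along parallels.
Areal scale = h·k = 1 × sec φ; at 63.7°, h = 1.000, k = 2.257, so h·k = 2.257.
True area = apparent / (areal scale) = 159000 / 2.257 ≈ 70400 km².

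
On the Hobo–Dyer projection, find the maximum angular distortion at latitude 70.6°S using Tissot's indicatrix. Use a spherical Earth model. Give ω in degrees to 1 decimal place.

The Hobo–Dyer projection is cylindrical equal-area with φ₀ = 37.5°. For cylindrical equal-area with standard parallel φ₀, h = cos φ / cos φ₀ and k = cos φ₀ / cos φ, so h·k = 1.
At 70.6°: h = 0.4187, k = 2.388; principal scales a = 2.388, b = 0.4187.
sin(ω/2) = (a − b)/(a + b) = 1.970/2.807 = 0.7017, so ω = 2 arcsin(0.7017) ≈ 89.1°.

89.1°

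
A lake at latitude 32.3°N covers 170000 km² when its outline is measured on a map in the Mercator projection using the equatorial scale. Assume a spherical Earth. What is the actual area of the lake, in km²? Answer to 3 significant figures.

121000 km²

For Mercator, h = k = sec φ (a conformal cylindrical projection has a single point scale, 1/cos φ).
Areal scale = k² = sec²φ = 1/cos²(32.3°) = 1/0.8453² = 1.400.
True area = apparent / (areal scale) = 170000 / 1.400 ≈ 121000 km².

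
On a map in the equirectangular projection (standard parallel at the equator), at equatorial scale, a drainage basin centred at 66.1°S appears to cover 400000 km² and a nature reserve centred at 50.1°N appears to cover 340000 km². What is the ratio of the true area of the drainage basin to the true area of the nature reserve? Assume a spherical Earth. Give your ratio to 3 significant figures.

On the plate carrée, areal scale = h·k = 1 × sec φ, so true area = apparent × cos φ.
True area of drainage basin: 400000 × cos(66.1°) = 400000 × 0.4051 = 162100 km².
True area of nature reserve: 340000 × cos(50.1°) = 340000 × 0.6414 = 218100 km².
Ratio = 162100 / 218100 ≈ 0.743.

0.743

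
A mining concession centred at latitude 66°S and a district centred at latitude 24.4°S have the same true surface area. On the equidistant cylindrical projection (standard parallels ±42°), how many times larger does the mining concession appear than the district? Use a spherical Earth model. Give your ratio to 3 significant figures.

The equidistant cylindrical projection with φ₀ = 42° has h = 1 (meridians true) and k = cos φ₀ / cos φ along parallels.
Areal scale at 66°: h·k = 1.000 × 1.827 = 1.827.
Areal scale at 24.4°: h·k = 1.000 × 0.8160 = 0.8160.
Ratio = 1.827/0.8160 ≈ 2.24.

2.24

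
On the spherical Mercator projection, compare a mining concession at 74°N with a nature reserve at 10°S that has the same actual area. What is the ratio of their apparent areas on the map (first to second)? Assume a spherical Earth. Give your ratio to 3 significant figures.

Mercator is conformal with k = sec φ, so areal scale = k² = sec²φ.
At 74°: sec²(74°) = 1/0.2756² = 13.16.
At 10°: sec²(10°) = 1/0.9848² = 1.031.
Ratio = 13.16/1.031 = cos²(10°)/cos²(74°) ≈ 12.8.

12.8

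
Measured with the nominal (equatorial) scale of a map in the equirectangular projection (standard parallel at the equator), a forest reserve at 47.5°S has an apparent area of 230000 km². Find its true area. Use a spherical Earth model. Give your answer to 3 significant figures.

Plate carrée maps x = Rλ, y = Rφ. The meridian scale is h = 1 and the parallel scale is k = 1/cos φ = sec φ.
Areal scale = h·k = 1 × sec φ; at 47.5°, h = 1.000, k = 1.480, so h·k = 1.480.
True area = apparent / (areal scale) = 230000 / 1.480 ≈ 155000 km².

155000 km²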